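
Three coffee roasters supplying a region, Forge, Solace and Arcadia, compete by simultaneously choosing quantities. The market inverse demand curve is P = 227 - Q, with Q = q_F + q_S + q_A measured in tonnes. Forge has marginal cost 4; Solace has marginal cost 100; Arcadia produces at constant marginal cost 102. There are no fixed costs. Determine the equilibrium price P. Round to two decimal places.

Forge's profit: π_F = (227 - Q)q_F - (4q_F). Setting ∂π_F/∂q_F = 0: 223 - 2q_F - (q_S + q_A) = 0.
Solace's first-order condition: 127 - 2q_S - (q_F + q_A) = 0.
Arcadia's first-order condition: 125 - 2q_A - (q_F + q_S) = 0.
Adding the 3 first-order conditions: 475 − 4Q = 0, so Q = 475/4.
Back-substituting: q_F = (223 − 475/4) = 417/4, q_S = (127 − 475/4) = 33/4, q_A = (125 − 475/4) = 25/4.
Total output Q = 475/4, so price P = 227 - 475/4 = 433/4.

108.25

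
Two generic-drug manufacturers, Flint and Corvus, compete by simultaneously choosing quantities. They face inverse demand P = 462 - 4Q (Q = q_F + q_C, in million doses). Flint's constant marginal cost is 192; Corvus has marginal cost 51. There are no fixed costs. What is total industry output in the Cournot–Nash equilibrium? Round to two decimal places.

Flint's profit: π_F = (462 - 4Q)q_F - (192q_F). Setting ∂π_F/∂q_F = 0: 270 - 8q_F - 4(q_C) = 0.
Corvus's profit: π_C = (462 - 4Q)q_C - (51q_C). Setting ∂π_C/∂q_C = 0: 411 - 8q_C - 4(q_F) = 0.
Best responses: q_F = (270 - 4q_C)/8, q_C = (411 - 4q_F)/8.
Substituting one into the other gives q_F = 43/4 and q_C = 46.
Total output Q = 43/4 + 46 = 227/4.

56.75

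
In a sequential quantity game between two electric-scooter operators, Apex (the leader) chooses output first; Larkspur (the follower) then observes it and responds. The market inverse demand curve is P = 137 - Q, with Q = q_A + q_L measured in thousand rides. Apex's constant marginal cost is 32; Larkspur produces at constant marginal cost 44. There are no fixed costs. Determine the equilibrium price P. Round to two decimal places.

61.25

Solve by backward induction. Given q_A, the follower Larkspur maximises π_L = (137 - q_A - q_L)q_L - 44q_L.
Follower FOC: 93 - q_A - 2q_L = 0, so q_L(q_A) = (93 - q_A)/2.
Apex substitutes q_L(q_A) into its own profit: π_A = q_A(137 - q_A - (93 - q_A)/2) - 32q_A = (181/2 - (1/2)q_A)q_A - 32q_A.
The leader's first-order condition 117/2 - q_A = 0 yields q_A = 117/2.
Then q_L = (93 - 117/2)/2 = 69/4.
Total output Q = 303/4, so price P = 137 - 303/4 = 245/4.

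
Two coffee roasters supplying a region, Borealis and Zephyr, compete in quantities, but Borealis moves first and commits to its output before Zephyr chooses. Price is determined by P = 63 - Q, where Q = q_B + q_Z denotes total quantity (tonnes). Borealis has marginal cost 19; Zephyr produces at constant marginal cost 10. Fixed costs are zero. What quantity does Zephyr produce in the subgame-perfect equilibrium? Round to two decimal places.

17.75

Solve by backward induction. Given q_B, the follower Zephyr maximises π_Z = (63 - q_B - q_Z)q_Z - 10q_Z.
Follower FOC: 53 - q_B - 2q_Z = 0, so q_Z(q_B) = (53 - q_B)/2.
The leader anticipates this reaction. Substituting into P = 63 - Q gives P = 73/2 - (1/2)q_B, so π_B = (73/2 - (1/2)q_B)q_B - 19q_B.
Leader FOC: 35/2 - q_B = 0, so q_B = 35/2.
Then q_Z = (53 - 35/2)/2 = 71/4.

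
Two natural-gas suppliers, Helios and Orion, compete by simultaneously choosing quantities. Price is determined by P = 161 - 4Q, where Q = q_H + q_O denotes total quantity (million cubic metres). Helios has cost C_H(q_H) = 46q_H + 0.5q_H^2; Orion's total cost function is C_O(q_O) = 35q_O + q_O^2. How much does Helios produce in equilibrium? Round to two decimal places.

Helios's profit: π_H = (161 - 4Q)q_H - (46q_H + (1/2)q_H²). Setting ∂π_H/∂q_H = 0: 115 - 9q_H - 4(q_O) = 0.
Orion's profit: π_O = (161 - 4Q)q_O - (35q_O + q_O²). Setting ∂π_O/∂q_O = 0: 126 - 10q_O - 4(q_H) = 0.
So q_H = (115 - 4q_O)/9 and q_O = (126 - 4q_H)/10.
Solving the pair: q_H = 323/37, q_O = 337/37.

8.73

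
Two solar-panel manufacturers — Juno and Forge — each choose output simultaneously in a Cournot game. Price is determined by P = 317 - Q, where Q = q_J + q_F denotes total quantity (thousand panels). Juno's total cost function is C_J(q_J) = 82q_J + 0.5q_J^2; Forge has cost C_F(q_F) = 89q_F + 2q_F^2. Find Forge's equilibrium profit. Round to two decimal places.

2092.74

Juno's profit: π_J = (317 - Q)q_J - (82q_J + (1/2)q_J²). Setting ∂π_J/∂q_J = 0: 235 - 3q_J - (q_F) = 0.
Forge's profit: π_F = (317 - Q)q_F - (89q_F + 2q_F²). Setting ∂π_F/∂q_F = 0: 228 - 6q_F - (q_J) = 0.
Rearranging gives the reaction functions q_J = (235 - q_F)/3 and q_F = (228 - q_J)/6.
Substituting one into the other gives q_J = 1182/17 and q_F = 449/17.
Price P = 317 - 1631/17 = 221.0588.
Forge's profit: 221.0588·(449/17) - 89·(449/17) - 2(449/17)² = 2092.7439.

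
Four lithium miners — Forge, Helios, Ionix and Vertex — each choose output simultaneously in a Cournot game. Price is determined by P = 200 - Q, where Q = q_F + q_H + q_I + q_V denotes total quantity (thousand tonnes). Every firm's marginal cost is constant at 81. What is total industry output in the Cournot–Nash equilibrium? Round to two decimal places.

A representative firm's profit is π_i = q_i(200 - Q) - 81q_i.
First-order condition (treating rivals' output as given): 119 - 2q_i - Σ_{j≠i} q_j = 0.
With identical firms every q_j equals q_i, so Σ_{j≠i} q_j = 3q_i and 119 = 5q_i, giving q_i = 119/5.
Total output Q = 119/5 + 119/5 + 119/5 + 119/5 = 476/5.

95.20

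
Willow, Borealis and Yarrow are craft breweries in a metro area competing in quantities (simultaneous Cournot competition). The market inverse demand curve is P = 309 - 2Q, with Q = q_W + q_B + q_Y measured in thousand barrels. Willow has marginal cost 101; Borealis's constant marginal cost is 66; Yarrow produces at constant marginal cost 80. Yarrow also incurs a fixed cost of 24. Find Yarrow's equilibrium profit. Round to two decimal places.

Willow's profit: π_W = (309 - 2Q)q_W - (101q_W). Setting ∂π_W/∂q_W = 0: 208 - 4q_W - 2(q_B + q_Y) = 0.
Borealis's profit: π_B = (309 - 2Q)q_B - (66q_B). Setting ∂π_B/∂q_B = 0: 243 - 4q_B - 2(q_W + q_Y) = 0.
Yarrow's profit: π_Y = (309 - 2Q)q_Y - (80q_Y). Setting ∂π_Y/∂q_Y = 0: 229 - 4q_Y - 2(q_W + q_B) = 0.
Adding the 3 conditions: 680 − 4Q − 4Q = 0, i.e. Q = 85.
Back-substituting: q_W = (208 − 170)/2 = 19, q_B = (243 − 170)/2 = 73/2, q_Y = (229 − 170)/2 = 59/2.
Price P = 309 - 2·85 = 139.
Yarrow's profit: (139 - 80)·(59/2) - 24 = 1716.5000.

1716.50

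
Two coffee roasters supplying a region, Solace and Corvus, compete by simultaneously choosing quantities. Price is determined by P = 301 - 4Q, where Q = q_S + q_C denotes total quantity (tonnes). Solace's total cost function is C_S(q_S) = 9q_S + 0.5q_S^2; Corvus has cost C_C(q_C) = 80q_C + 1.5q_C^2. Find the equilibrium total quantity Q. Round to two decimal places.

37.94

Solace's profit: π_S = (301 - 4Q)q_S - (9q_S + (1/2)q_S²). Setting ∂π_S/∂q_S = 0: 292 - 9q_S - 4(q_C) = 0.
Corvus's profit: π_C = (301 - 4Q)q_C - (80q_C + (3/2)q_C²). Setting ∂π_C/∂q_C = 0: 221 - 11q_C - 4(q_S) = 0.
Best responses: q_S = (292 - 4q_C)/9, q_C = (221 - 4q_S)/11.
Substituting one into the other gives q_S = 28.0482 and q_C = 821/83.
Total output Q = 28.0482 + 821/83 = 37.9398.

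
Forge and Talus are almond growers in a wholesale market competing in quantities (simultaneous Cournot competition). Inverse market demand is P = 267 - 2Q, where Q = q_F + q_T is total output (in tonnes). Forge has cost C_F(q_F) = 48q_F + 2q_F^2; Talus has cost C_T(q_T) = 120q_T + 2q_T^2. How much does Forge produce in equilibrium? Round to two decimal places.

Forge's profit: π_F = (267 - 2Q)q_F - (48q_F + 2q_F²). Setting ∂π_F/∂q_F = 0: 219 - 8q_F - 2(q_T) = 0.
Talus's first-order condition: 147 - 8q_T - 2(q_F) = 0.
So q_F = (219 - 2q_T)/8 and q_T = (147 - 2q_F)/8.
Substituting one into the other gives q_F = 243/10 and q_T = 123/10.

24.30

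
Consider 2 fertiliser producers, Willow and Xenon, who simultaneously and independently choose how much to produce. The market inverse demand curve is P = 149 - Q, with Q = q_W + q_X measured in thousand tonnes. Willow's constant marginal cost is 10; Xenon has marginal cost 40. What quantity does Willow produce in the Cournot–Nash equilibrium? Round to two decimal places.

Willow's profit: π_W = (149 - Q)q_W - (10q_W). Setting ∂π_W/∂q_W = 0: 139 - 2q_W - (q_X) = 0.
Xenon's profit: π_X = (149 - Q)q_X - (40q_X). Setting ∂π_X/∂q_X = 0: 109 - 2q_X - (q_W) = 0.
Best responses: q_W = (139 - q_X)/2, q_X = (109 - q_W)/2.
Solving the pair: q_W = 169/3, q_X = 79/3.

56.33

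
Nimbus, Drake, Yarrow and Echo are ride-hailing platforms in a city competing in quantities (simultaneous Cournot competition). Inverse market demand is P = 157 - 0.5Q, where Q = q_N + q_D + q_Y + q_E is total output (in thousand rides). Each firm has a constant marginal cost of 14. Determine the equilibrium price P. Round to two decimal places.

A representative firm's profit is π_i = q_i(157 - 0.5Q) - 14q_i.
First-order condition (treating rivals' output as given): 143 - q_i - (1/2)·Σ_{j≠i} q_j = 0.
With identical firms every q_j equals q_i, so Σ_{j≠i} q_j = 3q_i and 143 = (5/2)q_i, giving q_i = 286/5.
Total output Q = 1144/5, so price P = 157 - (1/2)·(1144/5) = 213/5.

42.60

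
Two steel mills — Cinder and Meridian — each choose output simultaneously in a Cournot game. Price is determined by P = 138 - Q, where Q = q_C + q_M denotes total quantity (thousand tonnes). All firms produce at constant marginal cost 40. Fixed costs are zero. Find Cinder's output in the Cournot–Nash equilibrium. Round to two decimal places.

32.67

Each firm earns π_i = (138 - Q)q_i - 40q_i.
Setting ∂π_i/∂q_i = 0 with rivals' quantities fixed: 98 - 2q_i - q_j = 0.
With identical firms every q_j equals q_i, so q_j = q_i and 98 = 3q_i, giving q_i = 98/3.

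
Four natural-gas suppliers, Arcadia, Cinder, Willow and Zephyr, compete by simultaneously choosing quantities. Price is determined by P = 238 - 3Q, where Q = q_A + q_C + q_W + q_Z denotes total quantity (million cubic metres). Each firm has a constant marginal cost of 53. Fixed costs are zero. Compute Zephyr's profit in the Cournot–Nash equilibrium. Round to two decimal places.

456.33

Each firm earns π_i = (238 - 3Q)q_i - 53q_i.
First-order condition (treating rivals' output as given): 185 - 6q_i - 3·Σ_{j≠i} q_j = 0.
By symmetry each firm produces the same amount; substituting Σ_{j≠i} q_j = 3q_i yields q_i = 185/15 = 37/3.
Price P = 238 - 3·(148/3) = 90.
Zephyr's profit: (90 - 53)·(37/3) = 1369/3.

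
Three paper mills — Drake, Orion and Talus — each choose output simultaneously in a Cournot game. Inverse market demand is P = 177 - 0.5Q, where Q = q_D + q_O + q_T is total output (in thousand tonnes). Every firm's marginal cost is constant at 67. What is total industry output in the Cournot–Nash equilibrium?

Each firm earns π_i = (177 - 0.5Q)q_i - 67q_i.
Setting ∂π_i/∂q_i = 0 with rivals' quantities fixed: 110 - q_i - (1/2)·Σ_{j≠i} q_j = 0.
With identical firms every q_j equals q_i, so Σ_{j≠i} q_j = 2q_i and 110 = 2q_i, giving q_i = 55.
Total output Q = 55 + 55 + 55 = 165.

165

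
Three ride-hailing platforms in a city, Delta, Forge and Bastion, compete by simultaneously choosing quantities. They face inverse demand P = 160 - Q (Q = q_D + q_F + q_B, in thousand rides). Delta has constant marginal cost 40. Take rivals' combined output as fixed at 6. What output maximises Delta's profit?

With rivals' combined output fixed at 6, Delta's profit is π_D = (160 - 6 - q_D)q_D - (40q_D) = (154 - q_D)q_D - (40q_D).
∂π_D/∂q_D = 114 - 2q_D = 0, so q_D = 57.

57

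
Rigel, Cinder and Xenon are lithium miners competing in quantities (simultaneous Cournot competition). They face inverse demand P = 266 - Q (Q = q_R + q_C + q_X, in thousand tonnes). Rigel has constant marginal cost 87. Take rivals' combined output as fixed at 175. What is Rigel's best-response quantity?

With rivals' combined output fixed at 175, Rigel's profit is π_R = (266 - 175 - q_R)q_R - (87q_R) = (91 - q_R)q_R - (87q_R).
∂π_R/∂q_R = 4 - 2q_R = 0, so q_R = 2.

2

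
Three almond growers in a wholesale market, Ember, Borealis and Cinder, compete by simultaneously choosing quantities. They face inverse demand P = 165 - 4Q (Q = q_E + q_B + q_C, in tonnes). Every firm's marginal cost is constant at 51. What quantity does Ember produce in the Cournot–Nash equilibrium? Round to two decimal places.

A representative firm's profit is π_i = q_i(165 - 4Q) - 51q_i.
Setting ∂π_i/∂q_i = 0 with rivals' quantities fixed: 114 - 8q_i - 4·Σ_{j≠i} q_j = 0.
With identical firms every q_j equals q_i, so Σ_{j≠i} q_j = 2q_i and 114 = 16q_i, giving q_i = 57/8.

7.13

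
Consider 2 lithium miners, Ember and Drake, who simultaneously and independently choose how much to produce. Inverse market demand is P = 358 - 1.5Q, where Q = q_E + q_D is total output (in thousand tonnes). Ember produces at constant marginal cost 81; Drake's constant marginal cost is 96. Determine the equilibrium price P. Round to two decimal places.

178.33

Ember's profit: π_E = (358 - 1.5Q)q_E - (81q_E). Setting ∂π_E/∂q_E = 0: 277 - 3q_E - (3/2)(q_D) = 0.
Drake's first-order condition: 262 - 3q_D - (3/2)(q_E) = 0.
So q_E = (277 - (3/2)q_D)/3 and q_D = (262 - (3/2)q_E)/3.
Substituting one into the other gives q_E = 584/9 and q_D = 494/9.
Total output Q = 1078/9, so price P = 358 - (3/2)·(1078/9) = 535/3.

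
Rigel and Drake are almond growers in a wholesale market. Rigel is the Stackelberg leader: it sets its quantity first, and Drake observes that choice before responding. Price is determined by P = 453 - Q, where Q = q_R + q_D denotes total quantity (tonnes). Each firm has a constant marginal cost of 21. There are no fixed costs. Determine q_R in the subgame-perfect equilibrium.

Solve by backward induction. Given q_R, the follower Drake maximises π_D = (453 - q_R - q_D)q_D - 21q_D.
∂π_D/∂q_D = 432 - q_R - 2q_D = 0 gives the reaction function q_D = (432 - q_R)/2.
Rigel substitutes q_D(q_R) into its own profit: π_R = q_R(453 - q_R - (432 - q_R)/2) - 21q_R = (237 - (1/2)q_R)q_R - 21q_R.
Maximising: ∂π_R/∂q_R = 216 - q_R = 0, giving q_R = 216.
Then q_D = (432 - 216)/2 = 108.

216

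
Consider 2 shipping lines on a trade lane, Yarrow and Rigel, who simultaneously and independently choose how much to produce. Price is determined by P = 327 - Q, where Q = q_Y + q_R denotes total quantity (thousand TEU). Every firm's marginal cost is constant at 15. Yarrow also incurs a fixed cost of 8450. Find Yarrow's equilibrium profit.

2366

Each firm earns π_i = (327 - Q)q_i - 15q_i.
First-order condition (treating rivals' output as given): 312 - 2q_i - q_j = 0.
By symmetry each firm produces the same amount; substituting q_j = q_i yields q_i = 312/3 = 104.
Price P = 327 - 208 = 119.
Yarrow's profit: (119 - 15)·104 - 8450 = 2366.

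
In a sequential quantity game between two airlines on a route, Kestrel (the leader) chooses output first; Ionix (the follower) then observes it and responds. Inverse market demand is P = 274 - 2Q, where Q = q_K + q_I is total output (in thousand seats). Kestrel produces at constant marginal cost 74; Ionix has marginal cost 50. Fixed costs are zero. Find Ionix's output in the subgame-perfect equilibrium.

The follower Ionix best-responds to any q_K: π_I = (274 - 2Q)q_I - 50q_I.
Setting the follower's marginal profit to zero, 224 - 2q_K - 4q_I = 0, i.e. q_I = (224 - 2q_K)/4.
The leader anticipates this reaction. Substituting into P = 274 - 2Q gives P = 162 - q_K, so π_K = (162 - q_K)q_K - 74q_K.
Maximising: ∂π_K/∂q_K = 88 - 2q_K = 0, giving q_K = 44.
Then q_I = (224 - 2·44)/4 = 34.

34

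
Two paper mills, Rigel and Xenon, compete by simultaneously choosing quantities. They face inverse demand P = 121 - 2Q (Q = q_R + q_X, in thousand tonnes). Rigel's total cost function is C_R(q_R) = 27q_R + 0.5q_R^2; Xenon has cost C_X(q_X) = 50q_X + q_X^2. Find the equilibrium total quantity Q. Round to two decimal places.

22.65

Rigel's profit: π_R = (121 - 2Q)q_R - (27q_R + (1/2)q_R²). Setting ∂π_R/∂q_R = 0: 94 - 5q_R - 2(q_X) = 0.
Xenon's profit: π_X = (121 - 2Q)q_X - (50q_X + q_X²). Setting ∂π_X/∂q_X = 0: 71 - 6q_X - 2(q_R) = 0.
Best responses: q_R = (94 - 2q_X)/5, q_X = (71 - 2q_R)/6.
Substituting one into the other gives q_R = 211/13 and q_X = 167/26.
Total output Q = 211/13 + 167/26 = 589/26.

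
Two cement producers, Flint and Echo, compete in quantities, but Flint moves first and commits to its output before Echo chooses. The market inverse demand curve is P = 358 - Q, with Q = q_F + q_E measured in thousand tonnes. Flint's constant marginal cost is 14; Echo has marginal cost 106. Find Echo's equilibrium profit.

289

Solve by backward induction. Given q_F, the follower Echo maximises π_E = (358 - q_F - q_E)q_E - 106q_E.
Setting the follower's marginal profit to zero, 252 - q_F - 2q_E = 0, i.e. q_E = (252 - q_F)/2.
The leader anticipates this reaction. Substituting into P = 358 - Q gives P = 232 - (1/2)q_F, so π_F = (232 - (1/2)q_F)q_F - 14q_F.
Maximising: ∂π_F/∂q_F = 218 - q_F = 0, giving q_F = 218.
Then q_E = (252 - 218)/2 = 17.
Price P = 358 - 235 = 123.
Echo's profit: (123 - 106)·17 = 289.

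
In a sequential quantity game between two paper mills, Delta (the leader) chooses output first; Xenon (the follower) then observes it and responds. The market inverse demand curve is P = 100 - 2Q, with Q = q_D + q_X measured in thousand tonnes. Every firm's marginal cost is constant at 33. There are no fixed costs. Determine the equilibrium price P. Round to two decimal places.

49.75

The follower Xenon best-responds to any q_D: π_X = (100 - 2Q)q_X - 33q_X.
Setting the follower's marginal profit to zero, 67 - 2q_D - 4q_X = 0, i.e. q_X = (67 - 2q_D)/4.
Delta substitutes q_X(q_D) into its own profit: π_D = q_D(100 - 2q_D - (67 - 2q_D)/2) - 33q_D = (133/2 - q_D)q_D - 33q_D.
Leader FOC: 67/2 - 2q_D = 0, so q_D = 67/4.
Then q_X = (67 - 2·(67/4))/4 = 67/8.
Total output Q = 201/8, so price P = 100 - 2·(201/8) = 199/4.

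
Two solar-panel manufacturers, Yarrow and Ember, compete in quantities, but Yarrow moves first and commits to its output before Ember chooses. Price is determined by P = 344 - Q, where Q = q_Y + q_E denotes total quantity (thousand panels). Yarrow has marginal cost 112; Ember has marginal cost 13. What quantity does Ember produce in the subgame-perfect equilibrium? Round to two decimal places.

Solve by backward induction. Given q_Y, the follower Ember maximises π_E = (344 - q_Y - q_E)q_E - 13q_E.
∂π_E/∂q_E = 331 - q_Y - 2q_E = 0 gives the reaction function q_E = (331 - q_Y)/2.
Yarrow substitutes q_E(q_Y) into its own profit: π_Y = q_Y(344 - q_Y - (331 - q_Y)/2) - 112q_Y = (357/2 - (1/2)q_Y)q_Y - 112q_Y.
The leader's first-order condition 133/2 - q_Y = 0 yields q_Y = 133/2.
Then q_E = (331 - 133/2)/2 = 529/4.

132.25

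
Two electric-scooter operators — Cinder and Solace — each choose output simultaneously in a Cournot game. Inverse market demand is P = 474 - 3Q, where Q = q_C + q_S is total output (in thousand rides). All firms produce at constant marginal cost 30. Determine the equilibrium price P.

Each firm earns π_i = (474 - 3Q)q_i - 30q_i.
Setting ∂π_i/∂q_i = 0 with rivals' quantities fixed: 444 - 6q_i - 3q_j = 0.
By symmetry each firm produces the same amount; substituting q_j = q_i yields q_i = 444/9 = 148/3.
Total output Q = 296/3, so price P = 474 - 3·(296/3) = 178.

178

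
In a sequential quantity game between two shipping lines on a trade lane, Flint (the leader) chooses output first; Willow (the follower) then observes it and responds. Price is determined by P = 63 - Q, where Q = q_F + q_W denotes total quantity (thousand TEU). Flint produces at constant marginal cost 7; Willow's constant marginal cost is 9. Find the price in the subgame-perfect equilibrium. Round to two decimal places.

21.50

The follower Willow best-responds to any q_F: π_W = (63 - Q)q_W - 9q_W.
Follower FOC: 54 - q_F - 2q_W = 0, so q_W(q_F) = (54 - q_F)/2.
The leader anticipates this reaction. Substituting into P = 63 - Q gives P = 36 - (1/2)q_F, so π_F = (36 - (1/2)q_F)q_F - 7q_F.
Leader FOC: 29 - q_F = 0, so q_F = 29.
Then q_W = (54 - 29)/2 = 25/2.
Total output Q = 83/2, so price P = 63 - 83/2 = 43/2.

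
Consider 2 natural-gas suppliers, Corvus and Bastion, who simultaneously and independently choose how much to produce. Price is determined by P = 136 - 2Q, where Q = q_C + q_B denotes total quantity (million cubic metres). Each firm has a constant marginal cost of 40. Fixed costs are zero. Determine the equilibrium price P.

72

Each firm earns π_i = (136 - 2Q)q_i - 40q_i.
Setting ∂π_i/∂q_i = 0 with rivals' quantities fixed: 96 - 4q_i - 2q_j = 0.
With identical firms every q_j equals q_i, so q_j = q_i and 96 = 6q_i, giving q_i = 16.
Total output Q = 32, so price P = 136 - 2·32 = 72.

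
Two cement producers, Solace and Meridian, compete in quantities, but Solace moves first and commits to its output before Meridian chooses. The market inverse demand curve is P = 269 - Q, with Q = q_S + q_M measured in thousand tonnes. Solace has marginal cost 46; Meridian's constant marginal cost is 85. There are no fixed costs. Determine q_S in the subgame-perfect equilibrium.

131

Solve by backward induction. Given q_S, the follower Meridian maximises π_M = (269 - q_S - q_M)q_M - 85q_M.
∂π_M/∂q_M = 184 - q_S - 2q_M = 0 gives the reaction function q_M = (184 - q_S)/2.
The leader anticipates this reaction. Substituting into P = 269 - Q gives P = 177 - (1/2)q_S, so π_S = (177 - (1/2)q_S)q_S - 46q_S.
Maximising: ∂π_S/∂q_S = 131 - q_S = 0, giving q_S = 131.
Then q_M = (184 - 131)/2 = 53/2.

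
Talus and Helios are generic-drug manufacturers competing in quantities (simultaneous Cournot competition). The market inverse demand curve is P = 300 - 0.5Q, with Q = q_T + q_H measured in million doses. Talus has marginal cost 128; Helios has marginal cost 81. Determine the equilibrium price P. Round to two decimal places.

169.67

Talus's profit: π_T = (300 - 0.5Q)q_T - (128q_T). Setting ∂π_T/∂q_T = 0: 172 - q_T - (1/2)(q_H) = 0.
Helios's first-order condition: 219 - q_H - (1/2)(q_T) = 0.
Rearranging gives the reaction functions q_T = (172 - (1/2)q_H) and q_H = (219 - (1/2)q_T).
Substituting one into the other gives q_T = 250/3 and q_H = 532/3.
Total output Q = 782/3, so price P = 300 - (1/2)·(782/3) = 509/3.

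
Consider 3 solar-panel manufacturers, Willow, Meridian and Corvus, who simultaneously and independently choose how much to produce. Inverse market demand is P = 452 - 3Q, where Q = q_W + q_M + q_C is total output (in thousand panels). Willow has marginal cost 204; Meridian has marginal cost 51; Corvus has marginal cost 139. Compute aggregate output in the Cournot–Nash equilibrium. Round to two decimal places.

Willow's profit: π_W = (452 - 3Q)q_W - (204q_W). Setting ∂π_W/∂q_W = 0: 248 - 6q_W - 3(q_M + q_C) = 0.
Meridian's profit: π_M = (452 - 3Q)q_M - (51q_M). Setting ∂π_M/∂q_M = 0: 401 - 6q_M - 3(q_W + q_C) = 0.
Corvus's profit: π_C = (452 - 3Q)q_C - (139q_C). Setting ∂π_C/∂q_C = 0: 313 - 6q_C - 3(q_W + q_M) = 0.
Adding the 3 first-order conditions: 962 − 12Q = 0, so Q = 481/6.
Back-substituting: q_W = (248 − 481/2)/3 = 5/2, q_M = (401 − 481/2)/3 = 107/2, q_C = (313 − 481/2)/3 = 145/6.
Total output Q = 5/2 + 107/2 + 145/6 = 481/6.

80.17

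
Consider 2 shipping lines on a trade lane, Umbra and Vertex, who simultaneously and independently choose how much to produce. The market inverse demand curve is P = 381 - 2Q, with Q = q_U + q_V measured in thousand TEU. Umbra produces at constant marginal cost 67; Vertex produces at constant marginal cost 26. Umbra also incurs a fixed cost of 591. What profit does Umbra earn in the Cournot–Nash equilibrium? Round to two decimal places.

Umbra's profit: π_U = (381 - 2Q)q_U - (67q_U). Setting ∂π_U/∂q_U = 0: 314 - 4q_U - 2(q_V) = 0.
Vertex's profit: π_V = (381 - 2Q)q_V - (26q_V). Setting ∂π_V/∂q_V = 0: 355 - 4q_V - 2(q_U) = 0.
Best responses: q_U = (314 - 2q_V)/4, q_V = (355 - 2q_U)/4.
Solving the pair: q_U = 91/2, q_V = 66.
Price P = 381 - 2·(223/2) = 158.
Umbra's profit: (158 - 67)·(91/2) - 591 = 3549.5000.

3549.50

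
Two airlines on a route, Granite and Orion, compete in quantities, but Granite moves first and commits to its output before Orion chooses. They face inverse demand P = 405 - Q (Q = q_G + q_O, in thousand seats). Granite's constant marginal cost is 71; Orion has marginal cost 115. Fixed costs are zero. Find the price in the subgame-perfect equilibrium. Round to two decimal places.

165.50

The follower Orion best-responds to any q_G: π_O = (405 - Q)q_O - 115q_O.
Follower FOC: 290 - q_G - 2q_O = 0, so q_O(q_G) = (290 - q_G)/2.
Granite substitutes q_O(q_G) into its own profit: π_G = q_G(405 - q_G - (290 - q_G)/2) - 71q_G = (260 - (1/2)q_G)q_G - 71q_G.
The leader's first-order condition 189 - q_G = 0 yields q_G = 189.
Then q_O = (290 - 189)/2 = 101/2.
Total output Q = 479/2, so price P = 405 - 479/2 = 331/2.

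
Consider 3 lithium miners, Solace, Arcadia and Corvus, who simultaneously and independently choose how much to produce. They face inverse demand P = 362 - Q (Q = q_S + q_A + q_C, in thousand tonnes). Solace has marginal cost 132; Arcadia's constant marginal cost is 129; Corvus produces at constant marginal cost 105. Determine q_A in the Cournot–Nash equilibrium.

53

Solace's profit: π_S = (362 - Q)q_S - (132q_S). Setting ∂π_S/∂q_S = 0: 230 - 2q_S - (q_A + q_C) = 0.
Arcadia's profit: π_A = (362 - Q)q_A - (129q_A). Setting ∂π_A/∂q_A = 0: 233 - 2q_A - (q_S + q_C) = 0.
Corvus's profit: π_C = (362 - Q)q_C - (105q_C). Setting ∂π_C/∂q_C = 0: 257 - 2q_C - (q_S + q_A) = 0.
Adding the 3 conditions: 720 − 2Q − 2Q = 0, i.e. Q = 180.
Back-substituting: q_S = (230 − 180) = 50, q_A = (233 − 180) = 53, q_C = (257 − 180) = 77.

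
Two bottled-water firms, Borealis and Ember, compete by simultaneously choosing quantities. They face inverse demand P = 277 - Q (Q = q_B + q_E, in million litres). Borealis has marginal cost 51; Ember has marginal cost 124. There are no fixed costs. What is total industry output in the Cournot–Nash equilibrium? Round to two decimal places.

126.33

Borealis's profit: π_B = (277 - Q)q_B - (51q_B). Setting ∂π_B/∂q_B = 0: 226 - 2q_B - (q_E) = 0.
Ember's profit: π_E = (277 - Q)q_E - (124q_E). Setting ∂π_E/∂q_E = 0: 153 - 2q_E - (q_B) = 0.
Best responses: q_B = (226 - q_E)/2, q_E = (153 - q_B)/2.
Substituting one into the other gives q_B = 299/3 and q_E = 80/3.
Total output Q = 299/3 + 80/3 = 379/3.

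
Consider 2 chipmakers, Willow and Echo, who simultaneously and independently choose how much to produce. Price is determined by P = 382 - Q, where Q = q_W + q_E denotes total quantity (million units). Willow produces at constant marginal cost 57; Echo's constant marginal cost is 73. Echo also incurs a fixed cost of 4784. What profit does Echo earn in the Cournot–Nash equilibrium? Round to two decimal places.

4754.78

Willow's profit: π_W = (382 - Q)q_W - (57q_W). Setting ∂π_W/∂q_W = 0: 325 - 2q_W - (q_E) = 0.
Echo's profit: π_E = (382 - Q)q_E - (73q_E). Setting ∂π_E/∂q_E = 0: 309 - 2q_E - (q_W) = 0.
Rearranging gives the reaction functions q_W = (325 - q_E)/2 and q_E = (309 - q_W)/2.
Solving the pair: q_W = 341/3, q_E = 293/3.
Price P = 382 - 634/3 = 512/3.
Echo's profit: (512/3 - 73)·(293/3) - 4784 = 4754.7778.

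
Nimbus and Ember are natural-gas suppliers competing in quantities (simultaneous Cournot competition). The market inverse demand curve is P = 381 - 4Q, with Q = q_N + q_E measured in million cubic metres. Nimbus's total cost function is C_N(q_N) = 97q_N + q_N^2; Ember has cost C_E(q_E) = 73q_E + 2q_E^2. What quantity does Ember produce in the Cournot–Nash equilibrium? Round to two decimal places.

18.69

Nimbus's profit: π_N = (381 - 4Q)q_N - (97q_N + q_N²). Setting ∂π_N/∂q_N = 0: 284 - 10q_N - 4(q_E) = 0.
Ember's profit: π_E = (381 - 4Q)q_E - (73q_E + 2q_E²). Setting ∂π_E/∂q_E = 0: 308 - 12q_E - 4(q_N) = 0.
Rearranging gives the reaction functions q_N = (284 - 4q_E)/10 and q_E = (308 - 4q_N)/12.
Solving the pair: q_N = 272/13, q_E = 243/13.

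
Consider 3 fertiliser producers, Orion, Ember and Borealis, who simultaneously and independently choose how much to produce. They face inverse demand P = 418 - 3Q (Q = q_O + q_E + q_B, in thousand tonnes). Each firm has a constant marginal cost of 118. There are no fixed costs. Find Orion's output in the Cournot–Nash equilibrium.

Each firm earns π_i = (418 - 3Q)q_i - 118q_i.
First-order condition (treating rivals' output as given): 300 - 6q_i - 3·Σ_{j≠i} q_j = 0.
By symmetry each firm produces the same amount; substituting Σ_{j≠i} q_j = 2q_i yields q_i = 300/12 = 25.

25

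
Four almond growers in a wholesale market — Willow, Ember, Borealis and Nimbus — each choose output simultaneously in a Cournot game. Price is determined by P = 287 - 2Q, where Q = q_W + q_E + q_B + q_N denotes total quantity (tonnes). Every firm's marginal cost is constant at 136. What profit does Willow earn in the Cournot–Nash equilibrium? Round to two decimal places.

Each firm earns π_i = (287 - 2Q)q_i - 136q_i.
First-order condition (treating rivals' output as given): 151 - 4q_i - 2·Σ_{j≠i} q_j = 0.
By symmetry each firm produces the same amount; substituting Σ_{j≠i} q_j = 3q_i yields q_i = 151/10.
Price P = 287 - 2·(302/5) = 831/5.
Willow's profit: (831/5 - 136)·(151/10) = 456.0200.

456.02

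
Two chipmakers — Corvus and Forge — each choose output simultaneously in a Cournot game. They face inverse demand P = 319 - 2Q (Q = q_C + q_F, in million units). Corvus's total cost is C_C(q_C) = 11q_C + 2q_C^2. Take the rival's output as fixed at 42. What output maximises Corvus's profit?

With the rival's output fixed at 42, Corvus's profit is π_C = (319 - 2·42 - 2q_C)q_C - (11q_C + 2q_C²) = (235 - 2q_C)q_C - (11q_C + 2q_C²).
∂π_C/∂q_C = 224 - 8q_C = 0, so q_C = 28.

28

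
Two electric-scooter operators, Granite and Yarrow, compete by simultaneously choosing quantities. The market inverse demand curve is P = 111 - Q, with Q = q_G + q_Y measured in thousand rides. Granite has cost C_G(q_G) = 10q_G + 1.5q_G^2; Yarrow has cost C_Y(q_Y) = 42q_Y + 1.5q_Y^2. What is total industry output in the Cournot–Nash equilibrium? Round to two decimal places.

Granite's profit: π_G = (111 - Q)q_G - (10q_G + (3/2)q_G²). Setting ∂π_G/∂q_G = 0: 101 - 5q_G - (q_Y) = 0.
Yarrow's first-order condition: 69 - 5q_Y - (q_G) = 0.
Best responses: q_G = (101 - q_Y)/5, q_Y = (69 - q_G)/5.
Substituting one into the other gives q_G = 109/6 and q_Y = 61/6.
Total output Q = 109/6 + 61/6 = 85/3.

28.33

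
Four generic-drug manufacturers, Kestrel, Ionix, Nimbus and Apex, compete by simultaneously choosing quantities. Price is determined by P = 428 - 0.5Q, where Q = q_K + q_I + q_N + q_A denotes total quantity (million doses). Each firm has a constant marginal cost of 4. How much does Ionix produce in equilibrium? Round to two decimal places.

169.60

Each firm earns π_i = (428 - 0.5Q)q_i - 4q_i.
First-order condition (treating rivals' output as given): 424 - q_i - (1/2)·Σ_{j≠i} q_j = 0.
With identical firms every q_j equals q_i, so Σ_{j≠i} q_j = 3q_i and 424 = (5/2)q_i, giving q_i = 848/5.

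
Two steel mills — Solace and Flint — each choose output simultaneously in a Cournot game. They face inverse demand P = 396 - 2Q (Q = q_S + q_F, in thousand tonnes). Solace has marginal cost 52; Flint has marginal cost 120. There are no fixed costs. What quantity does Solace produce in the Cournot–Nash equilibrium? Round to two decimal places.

68.67

Solace's profit: π_S = (396 - 2Q)q_S - (52q_S). Setting ∂π_S/∂q_S = 0: 344 - 4q_S - 2(q_F) = 0.
Flint's first-order condition: 276 - 4q_F - 2(q_S) = 0.
So q_S = (344 - 2q_F)/4 and q_F = (276 - 2q_S)/4.
Solving the pair: q_S = 206/3, q_F = 104/3.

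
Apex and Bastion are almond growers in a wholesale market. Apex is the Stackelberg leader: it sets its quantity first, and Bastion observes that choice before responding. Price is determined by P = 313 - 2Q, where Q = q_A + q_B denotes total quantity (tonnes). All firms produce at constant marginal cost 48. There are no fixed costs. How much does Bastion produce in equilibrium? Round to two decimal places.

Solve by backward induction. Given q_A, the follower Bastion maximises π_B = (313 - 2q_A - 2q_B)q_B - 48q_B.
Setting the follower's marginal profit to zero, 265 - 2q_A - 4q_B = 0, i.e. q_B = (265 - 2q_A)/4.
The leader anticipates this reaction. Substituting into P = 313 - 2Q gives P = 361/2 - q_A, so π_A = (361/2 - q_A)q_A - 48q_A.
Maximising: ∂π_A/∂q_A = 265/2 - 2q_A = 0, giving q_A = 265/4.
Then q_B = (265 - 2·(265/4))/4 = 265/8.

33.13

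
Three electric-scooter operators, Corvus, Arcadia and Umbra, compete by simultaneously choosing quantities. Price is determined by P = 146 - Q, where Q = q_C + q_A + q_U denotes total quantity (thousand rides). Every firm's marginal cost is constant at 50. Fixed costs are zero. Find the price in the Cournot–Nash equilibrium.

Each firm earns π_i = (146 - Q)q_i - 50q_i.
Setting ∂π_i/∂q_i = 0 with rivals' quantities fixed: 96 - 2q_i - Σ_{j≠i} q_j = 0.
By symmetry each firm produces the same amount; substituting Σ_{j≠i} q_j = 2q_i yields q_i = 96/4 = 24.
Total output Q = 72, so price P = 146 - 72 = 74.

74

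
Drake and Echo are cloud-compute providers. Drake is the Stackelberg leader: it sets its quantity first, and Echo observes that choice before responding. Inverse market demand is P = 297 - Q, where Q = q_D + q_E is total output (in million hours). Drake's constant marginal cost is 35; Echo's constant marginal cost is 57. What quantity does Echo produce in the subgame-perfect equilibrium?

49

The follower Echo best-responds to any q_D: π_E = (297 - Q)q_E - 57q_E.
Follower FOC: 240 - q_D - 2q_E = 0, so q_E(q_D) = (240 - q_D)/2.
The leader anticipates this reaction. Substituting into P = 297 - Q gives P = 177 - (1/2)q_D, so π_D = (177 - (1/2)q_D)q_D - 35q_D.
Maximising: ∂π_D/∂q_D = 142 - q_D = 0, giving q_D = 142.
Then q_E = (240 - 142)/2 = 49.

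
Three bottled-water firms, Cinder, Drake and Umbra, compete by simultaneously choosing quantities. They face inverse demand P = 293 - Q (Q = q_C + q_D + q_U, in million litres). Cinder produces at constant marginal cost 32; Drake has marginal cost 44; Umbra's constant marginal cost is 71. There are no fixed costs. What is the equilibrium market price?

110

Cinder's profit: π_C = (293 - Q)q_C - (32q_C). Setting ∂π_C/∂q_C = 0: 261 - 2q_C - (q_D + q_U) = 0.
Drake's first-order condition: 249 - 2q_D - (q_C + q_U) = 0.
Umbra's profit: π_U = (293 - Q)q_U - (71q_U). Setting ∂π_U/∂q_U = 0: 222 - 2q_U - (q_C + q_D) = 0.
Summing all 3 equations gives 732 − 4Q = 0, hence Q = 183.
Back-substituting: q_C = (261 − 183) = 78, q_D = (249 − 183) = 66, q_U = (222 − 183) = 39.
Total output Q = 183, so price P = 293 - 183 = 110.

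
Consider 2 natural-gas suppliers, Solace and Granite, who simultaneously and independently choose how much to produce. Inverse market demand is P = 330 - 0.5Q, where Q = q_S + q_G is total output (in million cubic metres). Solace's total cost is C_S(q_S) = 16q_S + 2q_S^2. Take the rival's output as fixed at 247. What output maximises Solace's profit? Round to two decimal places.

With the rival's output fixed at 247, Solace's profit is π_S = (330 - (1/2)·247 - (1/2)q_S)q_S - (16q_S + 2q_S²) = (413/2 - (1/2)q_S)q_S - (16q_S + 2q_S²).
∂π_S/∂q_S = 381/2 - 5q_S = 0, so q_S = 381/10.

38.10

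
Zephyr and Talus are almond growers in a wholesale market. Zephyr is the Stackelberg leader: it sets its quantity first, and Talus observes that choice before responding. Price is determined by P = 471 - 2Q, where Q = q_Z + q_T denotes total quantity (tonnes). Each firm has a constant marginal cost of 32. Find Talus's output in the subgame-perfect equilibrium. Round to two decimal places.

54.88

Solve by backward induction. Given q_Z, the follower Talus maximises π_T = (471 - 2q_Z - 2q_T)q_T - 32q_T.
Follower FOC: 439 - 2q_Z - 4q_T = 0, so q_T(q_Z) = (439 - 2q_Z)/4.
The leader anticipates this reaction. Substituting into P = 471 - 2Q gives P = 503/2 - q_Z, so π_Z = (503/2 - q_Z)q_Z - 32q_Z.
The leader's first-order condition 439/2 - 2q_Z = 0 yields q_Z = 439/4.
Then q_T = (439 - 2·(439/4))/4 = 439/8.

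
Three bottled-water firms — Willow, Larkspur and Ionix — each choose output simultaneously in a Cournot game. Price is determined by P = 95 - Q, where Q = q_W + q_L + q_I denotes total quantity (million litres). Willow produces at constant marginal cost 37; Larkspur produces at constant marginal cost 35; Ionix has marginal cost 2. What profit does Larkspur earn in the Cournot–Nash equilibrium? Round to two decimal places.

Willow's profit: π_W = (95 - Q)q_W - (37q_W). Setting ∂π_W/∂q_W = 0: 58 - 2q_W - (q_L + q_I) = 0.
Larkspur's profit: π_L = (95 - Q)q_L - (35q_L). Setting ∂π_L/∂q_L = 0: 60 - 2q_L - (q_W + q_I) = 0.
Ionix's first-order condition: 93 - 2q_I - (q_W + q_L) = 0.
Adding the 3 conditions: 211 − 2Q − 2Q = 0, i.e. Q = 211/4.
Back-substituting: q_W = (58 − 211/4) = 21/4, q_L = (60 − 211/4) = 29/4, q_I = (93 − 211/4) = 161/4.
Price P = 95 - 211/4 = 169/4.
Larkspur's profit: (169/4 - 35)·(29/4) = 841/16.

52.56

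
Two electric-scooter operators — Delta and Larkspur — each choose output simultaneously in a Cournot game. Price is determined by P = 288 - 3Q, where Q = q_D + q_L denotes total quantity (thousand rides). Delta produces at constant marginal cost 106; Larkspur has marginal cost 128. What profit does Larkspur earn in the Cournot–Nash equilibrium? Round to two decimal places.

Delta's profit: π_D = (288 - 3Q)q_D - (106q_D). Setting ∂π_D/∂q_D = 0: 182 - 6q_D - 3(q_L) = 0.
Larkspur's first-order condition: 160 - 6q_L - 3(q_D) = 0.
Best responses: q_D = (182 - 3q_L)/6, q_L = (160 - 3q_D)/6.
Solving the pair: q_D = 68/3, q_L = 46/3.
Price P = 288 - 3·38 = 174.
Larkspur's profit: (174 - 128)·(46/3) = 705.3333.

705.33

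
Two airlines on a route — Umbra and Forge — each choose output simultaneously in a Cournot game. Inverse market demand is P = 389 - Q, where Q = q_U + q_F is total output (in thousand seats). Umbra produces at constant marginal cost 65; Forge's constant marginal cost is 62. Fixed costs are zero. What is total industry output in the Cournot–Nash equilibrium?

Umbra's profit: π_U = (389 - Q)q_U - (65q_U). Setting ∂π_U/∂q_U = 0: 324 - 2q_U - (q_F) = 0.
Forge's profit: π_F = (389 - Q)q_F - (62q_F). Setting ∂π_F/∂q_F = 0: 327 - 2q_F - (q_U) = 0.
Best responses: q_U = (324 - q_F)/2, q_F = (327 - q_U)/2.
Substituting one into the other gives q_U = 107 and q_F = 110.
Total output Q = 107 + 110 = 217.

217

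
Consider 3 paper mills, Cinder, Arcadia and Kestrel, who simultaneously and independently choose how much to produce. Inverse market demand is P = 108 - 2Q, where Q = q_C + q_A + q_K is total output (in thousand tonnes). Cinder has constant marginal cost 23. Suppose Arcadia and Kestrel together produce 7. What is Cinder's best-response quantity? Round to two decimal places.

With rivals' combined output fixed at 7, Cinder's profit is π_C = (108 - 2·7 - 2q_C)q_C - (23q_C) = (94 - 2q_C)q_C - (23q_C).
∂π_C/∂q_C = 71 - 4q_C = 0, so q_C = 71/4.

17.75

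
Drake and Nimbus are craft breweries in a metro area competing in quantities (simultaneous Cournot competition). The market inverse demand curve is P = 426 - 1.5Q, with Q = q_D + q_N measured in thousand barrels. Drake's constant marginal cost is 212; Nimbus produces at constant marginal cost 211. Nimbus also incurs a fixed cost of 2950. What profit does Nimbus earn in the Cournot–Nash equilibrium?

Drake's profit: π_D = (426 - 1.5Q)q_D - (212q_D). Setting ∂π_D/∂q_D = 0: 214 - 3q_D - (3/2)(q_N) = 0.
Nimbus's first-order condition: 215 - 3q_N - (3/2)(q_D) = 0.
Best responses: q_D = (214 - (3/2)q_N)/3, q_N = (215 - (3/2)q_D)/3.
Substituting one into the other gives q_D = 142/3 and q_N = 48.
Price P = 426 - (3/2)·(286/3) = 283.
Nimbus's profit: (283 - 211)·48 - 2950 = 506.

506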